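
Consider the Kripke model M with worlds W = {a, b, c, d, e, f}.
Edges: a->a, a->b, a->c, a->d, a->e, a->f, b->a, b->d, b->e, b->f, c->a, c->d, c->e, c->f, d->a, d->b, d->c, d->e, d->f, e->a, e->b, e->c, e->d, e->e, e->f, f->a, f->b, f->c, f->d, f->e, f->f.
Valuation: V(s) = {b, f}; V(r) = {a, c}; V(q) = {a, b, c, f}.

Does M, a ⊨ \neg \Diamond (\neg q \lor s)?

No

At a: \Diamond (\neg q \lor s) is true, so \neg \Diamond (\neg q \lor s) is false.
  At a: \Diamond (\neg q \lor s) requires \neg q \lor s at some successor in {a, b, c, d, e, f}.
    \neg q \lor s holds at b, so \Diamond (\neg q \lor s) is true at a.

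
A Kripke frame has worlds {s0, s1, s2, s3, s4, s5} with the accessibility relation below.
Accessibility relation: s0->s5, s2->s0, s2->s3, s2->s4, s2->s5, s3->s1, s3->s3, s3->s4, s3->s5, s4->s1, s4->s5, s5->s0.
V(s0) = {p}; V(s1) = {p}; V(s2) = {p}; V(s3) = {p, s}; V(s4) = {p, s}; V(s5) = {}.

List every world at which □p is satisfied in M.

s1, s5

Let φ = □p. Evaluate φ at each world:
  s0 (successors {s5}): φ is false.
  s1 (successors ∅): φ is true.
  s2 (successors {s0, s3, s4, s5}): φ is false.
  s3 (successors {s1, s3, s4, s5}): φ is false.
  s4 (successors {s1, s5}): φ is false.
  s5 (successors {s0}): φ is true.
For instance, at s4:
  At s4: □p requires p at every successor {s1, s5}.
    p fails at s5, so □p is false at s4.
Satisfying worlds: {s1, s5}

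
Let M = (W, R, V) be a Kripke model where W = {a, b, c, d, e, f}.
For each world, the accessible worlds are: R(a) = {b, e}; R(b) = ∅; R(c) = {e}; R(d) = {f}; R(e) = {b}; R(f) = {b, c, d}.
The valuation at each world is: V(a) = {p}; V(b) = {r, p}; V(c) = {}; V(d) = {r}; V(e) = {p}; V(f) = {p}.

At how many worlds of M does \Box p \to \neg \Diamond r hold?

4

Recall that \Box ψ holds at a world iff ψ holds at every accessible world, and \Diamond ψ holds iff ψ holds at some accessible world.
Let φ = \Box p \to \neg \Diamond r. Evaluate φ at each world:
  a (successors {b, e}): φ is false.
  b (successors ∅): φ is true.
  c (successors {e}): φ is true.
  d (successors {f}): φ is true.
  e (successors {b}): φ is false.
  f (successors {b, c, d}): φ is true.
For instance, at d:
  At d: \Box p is true, \neg \Diamond r is true, so \Box p \to \neg \Diamond r is true.
    At d: \Box p requires p at every successor {f}.
      At f: p is true.
    So \Box p is true at d.
    At d: \Diamond r is false, so \neg \Diamond r is true.
      At d: \Diamond r requires r at some successor in {f}.
        At f: r is false.
      So \Diamond r is false at d.
Satisfying worlds: {b, c, d, f}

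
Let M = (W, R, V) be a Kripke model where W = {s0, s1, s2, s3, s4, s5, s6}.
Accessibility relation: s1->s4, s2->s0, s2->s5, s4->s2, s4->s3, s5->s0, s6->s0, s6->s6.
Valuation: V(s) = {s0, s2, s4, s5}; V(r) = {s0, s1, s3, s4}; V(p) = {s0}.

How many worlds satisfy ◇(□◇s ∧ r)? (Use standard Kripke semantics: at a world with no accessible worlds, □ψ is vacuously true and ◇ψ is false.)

Let φ = ◇(□◇s ∧ r). Evaluate φ at each world:
  s0 (successors ∅): φ is false.
  s1 (successors {s4}): φ is false.
  s2 (successors {s0, s5}): φ is true.
  s3 (successors ∅): φ is false.
  s4 (successors {s2, s3}): φ is true.
  s5 (successors {s0}): φ is true.
  s6 (successors {s0, s6}): φ is true.
For instance, at s5:
  At s5: ◇(□◇s ∧ r) requires □◇s ∧ r at some successor in {s0}.
    □◇s ∧ r holds at s0, so ◇(□◇s ∧ r) is true at s5.
      At s0: □◇s is true, r is true, so □◇s ∧ r is true.
Satisfying worlds: {s2, s4, s5, s6}

4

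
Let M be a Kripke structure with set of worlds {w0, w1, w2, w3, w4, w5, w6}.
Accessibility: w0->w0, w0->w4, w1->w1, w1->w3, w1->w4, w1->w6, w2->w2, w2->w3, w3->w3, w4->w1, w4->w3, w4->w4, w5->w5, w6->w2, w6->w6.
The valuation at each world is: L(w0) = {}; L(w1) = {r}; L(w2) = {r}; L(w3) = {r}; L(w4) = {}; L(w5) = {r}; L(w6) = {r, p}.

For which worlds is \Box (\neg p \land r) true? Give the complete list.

Recall that \Box ψ holds at a world iff ψ holds at every accessible world, and \Diamond ψ holds iff ψ holds at some accessible world.
Let φ = \Box (\neg p \land r). Evaluate φ at each world:
  w0 (successors {w0, w4}): φ is false.
  w1 (successors {w1, w3, w4, w6}): φ is false.
  w2 (successors {w2, w3}): φ is true.
  w3 (successors {w3}): φ is true.
  w4 (successors {w1, w3, w4}): φ is false.
  w5 (successors {w5}): φ is true.
  w6 (successors {w2, w6}): φ is false.
For instance, at w4:
  At w4: \Box (\neg p \land r) requires \neg p \land r at every successor {w1, w3, w4}.
    \neg p \land r fails at w4, so \Box (\neg p \land r) is false at w4.
Satisfying worlds: {w2, w3, w5}

w2, w3, w5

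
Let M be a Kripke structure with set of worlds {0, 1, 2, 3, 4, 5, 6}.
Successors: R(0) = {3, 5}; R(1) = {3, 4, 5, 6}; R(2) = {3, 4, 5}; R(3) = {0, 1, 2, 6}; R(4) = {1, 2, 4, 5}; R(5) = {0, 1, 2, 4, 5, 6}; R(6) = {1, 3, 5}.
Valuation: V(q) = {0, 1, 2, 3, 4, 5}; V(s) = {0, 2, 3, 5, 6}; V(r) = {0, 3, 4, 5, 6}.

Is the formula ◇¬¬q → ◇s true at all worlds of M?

Yes

Let φ = ◇¬¬q → ◇s. Evaluate φ at each world:
  0 (successors {3, 5}): φ is true.
  1 (successors {3, 4, 5, 6}): φ is true.
  2 (successors {3, 4, 5}): φ is true.
  3 (successors {0, 1, 2, 6}): φ is true.
  4 (successors {1, 2, 4, 5}): φ is true.
  5 (successors {0, 1, 2, 4, 5, 6}): φ is true.
  6 (successors {1, 3, 5}): φ is true.
For instance, at 2:
  At 2: ◇¬¬q is true, ◇s is true, so ◇¬¬q → ◇s is true.
    At 2: ◇¬¬q requires ¬¬q at some successor in {3, 4, 5}.
      ¬¬q holds at 3, so ◇¬¬q is true at 2.
    At 2: ◇s requires s at some successor in {3, 4, 5}.
      s holds at 3, so ◇s is true at 2.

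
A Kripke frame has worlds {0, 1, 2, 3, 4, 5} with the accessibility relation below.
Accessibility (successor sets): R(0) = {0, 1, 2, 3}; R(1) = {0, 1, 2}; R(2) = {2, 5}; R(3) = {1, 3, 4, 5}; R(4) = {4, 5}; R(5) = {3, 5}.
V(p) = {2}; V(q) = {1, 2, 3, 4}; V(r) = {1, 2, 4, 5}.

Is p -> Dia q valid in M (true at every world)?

Recall that Dia ψ holds at a world iff ψ holds at some accessible world.
Let φ = p -> Dia q. Evaluate φ at each world:
  0 (successors {0, 1, 2, 3}): φ is true.
  1 (successors {0, 1, 2}): φ is true.
  2 (successors {2, 5}): φ is true.
  3 (successors {1, 3, 4, 5}): φ is true.
  4 (successors {4, 5}): φ is true.
  5 (successors {3, 5}): φ is true.
For instance, at 1:
  At 1: p is false, Dia q is true, so p -> Dia q is true.
    At 1: Dia q requires q at some successor in {0, 1, 2}.
      q holds at 1, so Dia q is true at 1.

Yes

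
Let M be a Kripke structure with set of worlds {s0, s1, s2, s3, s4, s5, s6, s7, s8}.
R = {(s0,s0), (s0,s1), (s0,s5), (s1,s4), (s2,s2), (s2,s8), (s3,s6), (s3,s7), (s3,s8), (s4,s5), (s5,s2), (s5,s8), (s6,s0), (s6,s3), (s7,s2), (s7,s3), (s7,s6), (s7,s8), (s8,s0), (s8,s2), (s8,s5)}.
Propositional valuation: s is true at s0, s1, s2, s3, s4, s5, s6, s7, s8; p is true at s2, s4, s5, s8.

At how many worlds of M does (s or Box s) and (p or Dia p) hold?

8

Recall that Box ψ holds at a world iff ψ holds at every accessible world, and Dia ψ holds iff ψ holds at some accessible world.
Let φ = (s or Box s) and (p or Dia p). Evaluate φ at each world:
  s0 (successors {s0, s1, s5}): φ is true.
  s1 (successors {s4}): φ is true.
  s2 (successors {s2, s8}): φ is true.
  s3 (successors {s6, s7, s8}): φ is true.
  s4 (successors {s5}): φ is true.
  s5 (successors {s2, s8}): φ is true.
  s6 (successors {s0, s3}): φ is false.
  s7 (successors {s2, s3, s6, s8}): φ is true.
  s8 (successors {s0, s2, s5}): φ is true.
For instance, at s8:
  At s8: s or Box s is true, p or Dia p is true, so (s or Box s) and (p or Dia p) is true.
    At s8: s is true, Box s is true, so s or Box s is true.
      At s8: Box s requires s at every successor {s0, s2, s5}.
        At s0: s is true.
        At s2: s is true.
        At s5: s is true.
      So Box s is true at s8.
    At s8: p is true, Dia p is true, so p or Dia p is true.
      At s8: Dia p requires p at some successor in {s0, s2, s5}.
        p holds at s2, so Dia p is true at s8.
Satisfying worlds: {s0, s1, s2, s3, s4, s5, s7, s8}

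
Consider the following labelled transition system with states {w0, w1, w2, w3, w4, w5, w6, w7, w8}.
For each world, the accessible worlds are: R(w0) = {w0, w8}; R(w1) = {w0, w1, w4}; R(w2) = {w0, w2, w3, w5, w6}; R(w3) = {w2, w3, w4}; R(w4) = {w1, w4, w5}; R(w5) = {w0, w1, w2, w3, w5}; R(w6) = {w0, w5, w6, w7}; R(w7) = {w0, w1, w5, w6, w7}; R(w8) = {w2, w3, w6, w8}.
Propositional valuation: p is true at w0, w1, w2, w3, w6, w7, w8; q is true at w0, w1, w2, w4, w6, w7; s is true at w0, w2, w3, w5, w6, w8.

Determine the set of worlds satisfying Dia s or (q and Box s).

w0, w1, w2, w3, w4, w5, w6, w7, w8

Let φ = Dia s or (q and Box s). Evaluate φ at each world:
  w0 (successors {w0, w8}): φ is true.
  w1 (successors {w0, w1, w4}): φ is true.
  w2 (successors {w0, w2, w3, w5, w6}): φ is true.
  w3 (successors {w2, w3, w4}): φ is true.
  w4 (successors {w1, w4, w5}): φ is true.
  w5 (successors {w0, w1, w2, w3, w5}): φ is true.
  w6 (successors {w0, w5, w6, w7}): φ is true.
  w7 (successors {w0, w1, w5, w6, w7}): φ is true.
  w8 (successors {w2, w3, w6, w8}): φ is true.
For instance, at w0:
  At w0: Dia s is true, q and Box s is true, so Dia s or (q and Box s) is true.
    At w0: Dia s requires s at some successor in {w0, w8}.
      s holds at w0, so Dia s is true at w0.
    At w0: q is true, Box s is true, so q and Box s is true.
      At w0: Box s requires s at every successor {w0, w8}.
        At w0: s is true.
        At w8: s is true.
      So Box s is true at w0.
Satisfying worlds: {w0, w1, w2, w3, w4, w5, w6, w7, w8}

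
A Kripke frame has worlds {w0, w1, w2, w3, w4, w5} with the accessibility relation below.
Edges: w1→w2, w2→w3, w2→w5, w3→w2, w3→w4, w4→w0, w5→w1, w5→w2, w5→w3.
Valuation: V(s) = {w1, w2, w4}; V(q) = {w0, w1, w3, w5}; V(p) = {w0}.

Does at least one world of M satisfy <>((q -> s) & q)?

Let φ = <>((q -> s) & q). Evaluate φ at each world:
  w0 (successors ∅): φ is false.
  w1 (successors {w2}): φ is false.
  w2 (successors {w3, w5}): φ is false.
  w3 (successors {w2, w4}): φ is false.
  w4 (successors {w0}): φ is false.
  w5 (successors {w1, w2, w3}): φ is true.
Detail at w5 (witness):
  At w5: <>((q -> s) & q) requires (q -> s) & q at some successor in {w1, w2, w3}.
    (q -> s) & q holds at w1, so <>((q -> s) & q) is true at w5.

Yes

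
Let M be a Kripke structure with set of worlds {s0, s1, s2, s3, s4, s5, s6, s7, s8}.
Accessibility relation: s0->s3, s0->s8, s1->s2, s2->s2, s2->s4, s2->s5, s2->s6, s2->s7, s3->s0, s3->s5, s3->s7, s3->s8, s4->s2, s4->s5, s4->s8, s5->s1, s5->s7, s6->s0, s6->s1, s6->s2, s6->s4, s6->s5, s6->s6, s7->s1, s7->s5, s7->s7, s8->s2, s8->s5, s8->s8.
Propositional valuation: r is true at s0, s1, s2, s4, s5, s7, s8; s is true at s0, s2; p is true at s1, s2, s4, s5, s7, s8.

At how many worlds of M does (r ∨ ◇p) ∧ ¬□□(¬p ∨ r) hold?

Let φ = (r ∨ ◇p) ∧ ¬□□(¬p ∨ r). Evaluate φ at each world:
  s0 (successors {s3, s8}): φ is false.
  s1 (successors {s2}): φ is false.
  s2 (successors {s2, s4, s5, s6, s7}): φ is false.
  s3 (successors {s0, s5, s7, s8}): φ is false.
  s4 (successors {s2, s5, s8}): φ is false.
  s5 (successors {s1, s7}): φ is false.
  s6 (successors {s0, s1, s2, s4, s5, s6}): φ is false.
  s7 (successors {s1, s5, s7}): φ is false.
  s8 (successors {s2, s5, s8}): φ is false.
For instance, at s3:
  At s3: r ∨ ◇p is true, ¬□□(¬p ∨ r) is false, so (r ∨ ◇p) ∧ ¬□□(¬p ∨ r) is false.
    At s3: r is false, ◇p is true, so r ∨ ◇p is true.
      At s3: ◇p requires p at some successor in {s0, s5, s7, s8}.
        p holds at s5, so ◇p is true at s3.
    At s3: □□(¬p ∨ r) is true, so ¬□□(¬p ∨ r) is false.
      At s3: □□(¬p ∨ r) requires □(¬p ∨ r) at every successor {s0, s5, s7, s8}.
        At s0: □(¬p ∨ r) is true.
        At s5: □(¬p ∨ r) is true.
        At s7: □(¬p ∨ r) is true.
        At s8: □(¬p ∨ r) is true.
      So □□(¬p ∨ r) is true at s3.
Satisfying worlds: none.

0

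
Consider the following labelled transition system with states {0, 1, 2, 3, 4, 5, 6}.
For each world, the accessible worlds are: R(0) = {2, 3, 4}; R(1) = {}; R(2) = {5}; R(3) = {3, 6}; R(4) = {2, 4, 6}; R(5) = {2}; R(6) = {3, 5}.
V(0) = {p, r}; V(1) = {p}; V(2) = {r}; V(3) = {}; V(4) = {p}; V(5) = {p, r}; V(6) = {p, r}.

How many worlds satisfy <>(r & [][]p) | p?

Let φ = <>(r & [][]p) | p. Evaluate φ at each world:
  0 (successors {2, 3, 4}): φ is true.
  1 (successors ∅): φ is true.
  2 (successors {5}): φ is true.
  3 (successors {3, 6}): φ is false.
  4 (successors {2, 4, 6}): φ is true.
  5 (successors {2}): φ is true.
  6 (successors {3, 5}): φ is true.
For instance, at 2:
  At 2: <>(r & [][]p) is true, p is false, so <>(r & [][]p) | p is true.
    At 2: <>(r & [][]p) requires r & [][]p at some successor in {5}.
      r & [][]p holds at 5, so <>(r & [][]p) is true at 2.
Satisfying worlds: {0, 1, 2, 4, 5, 6}

6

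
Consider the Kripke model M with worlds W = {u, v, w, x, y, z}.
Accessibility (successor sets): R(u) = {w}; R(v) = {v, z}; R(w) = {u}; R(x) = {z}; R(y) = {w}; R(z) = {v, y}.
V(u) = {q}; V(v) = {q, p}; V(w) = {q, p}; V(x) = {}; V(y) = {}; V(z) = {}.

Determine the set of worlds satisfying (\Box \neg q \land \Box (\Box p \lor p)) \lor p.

Let φ = (\Box \neg q \land \Box (\Box p \lor p)) \lor p. Evaluate φ at each world:
  u (successors {w}): φ is false.
  v (successors {v, z}): φ is true.
  w (successors {u}): φ is true.
  x (successors {z}): φ is false.
  y (successors {w}): φ is false.
  z (successors {v, y}): φ is false.
For instance, at v:
  At v: \Box \neg q \land \Box (\Box p \lor p) is false, p is true, so (\Box \neg q \land \Box (\Box p \lor p)) \lor p is true.
    At v: \Box \neg q is false, \Box (\Box p \lor p) is false, so \Box \neg q \land \Box (\Box p \lor p) is false.
      At v: \Box \neg q requires \neg q at every successor {v, z}.
        \neg q fails at v, so \Box \neg q is false at v.
      At v: \Box (\Box p \lor p) requires \Box p \lor p at every successor {v, z}.
        \Box p \lor p fails at z, so \Box (\Box p \lor p) is false at v.
Satisfying worlds: {v, w}

v, w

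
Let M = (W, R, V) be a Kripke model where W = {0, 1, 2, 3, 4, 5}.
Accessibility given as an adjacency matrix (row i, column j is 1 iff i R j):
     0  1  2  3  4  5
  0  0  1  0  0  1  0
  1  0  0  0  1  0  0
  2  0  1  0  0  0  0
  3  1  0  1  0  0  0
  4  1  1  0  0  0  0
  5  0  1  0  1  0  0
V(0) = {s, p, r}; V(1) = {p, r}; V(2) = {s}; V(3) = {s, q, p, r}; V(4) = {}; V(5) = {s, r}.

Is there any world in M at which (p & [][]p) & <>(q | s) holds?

No

Let φ = (p & [][]p) & <>(q | s). Evaluate φ at each world:
  0 (successors {1, 4}): φ is false.
  1 (successors {3}): φ is false.
  2 (successors {1}): φ is false.
  3 (successors {0, 2}): φ is false.
  4 (successors {0, 1}): φ is false.
  5 (successors {1, 3}): φ is false.
For instance, at 3:
  At 3: p & [][]p is false, <>(q | s) is true, so (p & [][]p) & <>(q | s) is false.
    At 3: p is true, [][]p is false, so p & [][]p is false.
      At 3: [][]p requires []p at every successor {0, 2}.
        []p fails at 0, so [][]p is false at 3.
    At 3: <>(q | s) requires q | s at some successor in {0, 2}.
      q | s holds at 0, so <>(q | s) is true at 3.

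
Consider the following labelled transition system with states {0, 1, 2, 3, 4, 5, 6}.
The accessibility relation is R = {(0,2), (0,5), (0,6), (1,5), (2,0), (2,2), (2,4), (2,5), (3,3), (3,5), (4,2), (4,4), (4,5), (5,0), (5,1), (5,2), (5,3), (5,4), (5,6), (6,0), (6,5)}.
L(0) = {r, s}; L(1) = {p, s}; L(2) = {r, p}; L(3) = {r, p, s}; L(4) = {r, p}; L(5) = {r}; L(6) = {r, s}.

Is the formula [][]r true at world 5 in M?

Recall that []ψ holds at a world iff ψ holds at every accessible world, and <>ψ holds iff ψ holds at some accessible world.
At 5: [][]r requires []r at every successor {0, 1, 2, 3, 4, 6}.
  At 0: []r is true.
  At 1: []r is true.
  At 2: []r is true.
  At 3: []r is true.
  At 4: []r is true.
  At 6: []r is true.
So [][]r is true at 5.

Yes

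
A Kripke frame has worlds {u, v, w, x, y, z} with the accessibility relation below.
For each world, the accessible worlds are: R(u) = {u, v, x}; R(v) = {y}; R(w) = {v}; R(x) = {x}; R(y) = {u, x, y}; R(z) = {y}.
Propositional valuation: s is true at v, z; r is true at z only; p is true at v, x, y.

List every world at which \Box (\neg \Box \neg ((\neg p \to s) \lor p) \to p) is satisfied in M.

Let φ = \Box (\neg \Box \neg ((\neg p \to s) \lor p) \to p). Evaluate φ at each world:
  u (successors {u, v, x}): φ is false.
  v (successors {y}): φ is true.
  w (successors {v}): φ is true.
  x (successors {x}): φ is true.
  y (successors {u, x, y}): φ is false.
  z (successors {y}): φ is true.
For instance, at z:
  At z: \Box (\neg \Box \neg ((\neg p \to s) \lor p) \to p) requires \neg \Box \neg ((\neg p \to s) \lor p) \to p at every successor {y}.
      At y: \neg \Box \neg ((\neg p \to s) \lor p) is true, p is true, so \neg \Box \neg ((\neg p \to s) \lor p) \to p is true.
  So \Box (\neg \Box \neg ((\neg p \to s) \lor p) \to p) is true at z.
Satisfying worlds: {v, w, x, z}

v, w, x, z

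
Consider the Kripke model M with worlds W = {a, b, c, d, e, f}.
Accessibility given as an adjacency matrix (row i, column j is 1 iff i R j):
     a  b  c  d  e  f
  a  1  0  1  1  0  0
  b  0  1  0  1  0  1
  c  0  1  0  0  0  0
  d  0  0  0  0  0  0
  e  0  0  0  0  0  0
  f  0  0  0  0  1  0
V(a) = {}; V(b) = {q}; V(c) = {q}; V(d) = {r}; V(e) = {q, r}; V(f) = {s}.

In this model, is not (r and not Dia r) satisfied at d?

No

At d: r and not Dia r is true, so not (r and not Dia r) is false.
  At d: r is true, not Dia r is true, so r and not Dia r is true.
    At d: Dia r is false, so not Dia r is true.
      At d: no accessible worlds, so Dia r is false.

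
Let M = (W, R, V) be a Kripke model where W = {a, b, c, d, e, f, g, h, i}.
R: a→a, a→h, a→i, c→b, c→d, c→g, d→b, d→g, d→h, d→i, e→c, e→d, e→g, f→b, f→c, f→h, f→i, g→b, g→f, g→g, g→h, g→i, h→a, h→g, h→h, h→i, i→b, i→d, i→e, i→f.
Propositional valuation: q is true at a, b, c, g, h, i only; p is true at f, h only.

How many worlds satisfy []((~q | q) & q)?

Recall that []ψ holds at a world iff ψ holds at every accessible world, and <>ψ holds iff ψ holds at some accessible world.
Let φ = []((~q | q) & q). Evaluate φ at each world:
  a (successors {a, h, i}): φ is true.
  b (successors ∅): φ is true.
  c (successors {b, d, g}): φ is false.
  d (successors {b, g, h, i}): φ is true.
  e (successors {c, d, g}): φ is false.
  f (successors {b, c, h, i}): φ is true.
  g (successors {b, f, g, h, i}): φ is false.
  h (successors {a, g, h, i}): φ is true.
  i (successors {b, d, e, f}): φ is false.
For instance, at d:
  At d: []((~q | q) & q) requires (~q | q) & q at every successor {b, g, h, i}.
    At b: (~q | q) & q is true.
    At g: (~q | q) & q is true.
    At h: (~q | q) & q is true.
    At i: (~q | q) & q is true.
  So []((~q | q) & q) is true at d.
Satisfying worlds: {a, b, d, f, h}

5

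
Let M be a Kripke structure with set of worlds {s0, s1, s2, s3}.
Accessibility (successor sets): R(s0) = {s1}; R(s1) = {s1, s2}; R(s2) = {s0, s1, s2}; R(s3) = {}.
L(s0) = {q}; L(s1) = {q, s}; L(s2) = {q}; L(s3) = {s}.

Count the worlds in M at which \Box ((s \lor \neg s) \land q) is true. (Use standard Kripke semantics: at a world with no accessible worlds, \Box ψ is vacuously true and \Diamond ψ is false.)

Let φ = \Box ((s \lor \neg s) \land q). Evaluate φ at each world:
  s0 (successors {s1}): φ is true.
  s1 (successors {s1, s2}): φ is true.
  s2 (successors {s0, s1, s2}): φ is true.
  s3 (successors ∅): φ is true.
For instance, at s2:
  At s2: \Box ((s \lor \neg s) \land q) requires (s \lor \neg s) \land q at every successor {s0, s1, s2}.
    At s0: (s \lor \neg s) \land q is true.
    At s1: (s \lor \neg s) \land q is true.
    At s2: (s \lor \neg s) \land q is true.
  So \Box ((s \lor \neg s) \land q) is true at s2.
Satisfying worlds: {s0, s1, s2, s3}

4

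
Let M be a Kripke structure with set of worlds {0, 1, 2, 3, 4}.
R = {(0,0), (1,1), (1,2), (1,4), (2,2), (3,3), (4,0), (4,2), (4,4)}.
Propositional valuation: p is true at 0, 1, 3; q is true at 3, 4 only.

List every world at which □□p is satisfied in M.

0, 3

Recall that □ψ holds at a world iff ψ holds at every accessible world, and ◇ψ holds iff ψ holds at some accessible world.
Let φ = □□p. Evaluate φ at each world:
  0 (successors {0}): φ is true.
  1 (successors {1, 2, 4}): φ is false.
  2 (successors {2}): φ is false.
  3 (successors {3}): φ is true.
  4 (successors {0, 2, 4}): φ is false.
For instance, at 2:
  At 2: □□p requires □p at every successor {2}.
    □p fails at 2, so □□p is false at 2.
      At 2: □p requires p at every successor {2}.
        p fails at 2, so □p is false at 2.
Satisfying worlds: {0, 3}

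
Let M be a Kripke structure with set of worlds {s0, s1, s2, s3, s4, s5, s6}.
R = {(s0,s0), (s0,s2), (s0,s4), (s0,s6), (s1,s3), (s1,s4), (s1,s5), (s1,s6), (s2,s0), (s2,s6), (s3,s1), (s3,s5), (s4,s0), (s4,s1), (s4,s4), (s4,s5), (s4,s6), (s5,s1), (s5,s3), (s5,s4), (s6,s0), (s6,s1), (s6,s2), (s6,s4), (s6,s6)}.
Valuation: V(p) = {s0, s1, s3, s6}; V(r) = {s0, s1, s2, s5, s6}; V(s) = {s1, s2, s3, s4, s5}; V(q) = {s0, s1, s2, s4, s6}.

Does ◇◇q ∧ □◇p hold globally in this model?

Yes

Recall that □ψ holds at a world iff ψ holds at every accessible world, and ◇ψ holds iff ψ holds at some accessible world.
Let φ = ◇◇q ∧ □◇p. Evaluate φ at each world:
  s0 (successors {s0, s2, s4, s6}): φ is true.
  s1 (successors {s3, s4, s5, s6}): φ is true.
  s2 (successors {s0, s6}): φ is true.
  s3 (successors {s1, s5}): φ is true.
  s4 (successors {s0, s1, s4, s5, s6}): φ is true.
  s5 (successors {s1, s3, s4}): φ is true.
  s6 (successors {s0, s1, s2, s4, s6}): φ is true.
For instance, at s6:
  At s6: ◇◇q is true, □◇p is true, so ◇◇q ∧ □◇p is true.
    At s6: ◇◇q requires ◇q at some successor in {s0, s1, s2, s4, s6}.
      ◇q holds at s0, so ◇◇q is true at s6.
    At s6: □◇p requires ◇p at every successor {s0, s1, s2, s4, s6}.
      At s0: ◇p is true.
      At s1: ◇p is true.
      At s2: ◇p is true.
      At s4: ◇p is true.
      At s6: ◇p is true.
    So □◇p is true at s6.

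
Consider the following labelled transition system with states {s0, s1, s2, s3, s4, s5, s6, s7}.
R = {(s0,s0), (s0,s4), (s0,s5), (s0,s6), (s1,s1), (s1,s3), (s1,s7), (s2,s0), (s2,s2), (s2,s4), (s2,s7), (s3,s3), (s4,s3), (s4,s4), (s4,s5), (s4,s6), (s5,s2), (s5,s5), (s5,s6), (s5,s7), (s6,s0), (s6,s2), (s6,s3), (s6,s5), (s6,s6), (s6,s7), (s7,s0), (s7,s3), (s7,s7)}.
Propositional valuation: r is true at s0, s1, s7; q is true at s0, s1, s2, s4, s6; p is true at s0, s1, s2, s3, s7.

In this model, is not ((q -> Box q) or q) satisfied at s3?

No

Recall that Box ψ holds at a world iff ψ holds at every accessible world, and Dia ψ holds iff ψ holds at some accessible world.
At s3: (q -> Box q) or q is true, so not ((q -> Box q) or q) is false.
  At s3: q -> Box q is true, q is false, so (q -> Box q) or q is true.
    At s3: q is false, Box q is false, so q -> Box q is true.
      At s3: Box q requires q at every successor {s3}.
        q fails at s3, so Box q is false at s3.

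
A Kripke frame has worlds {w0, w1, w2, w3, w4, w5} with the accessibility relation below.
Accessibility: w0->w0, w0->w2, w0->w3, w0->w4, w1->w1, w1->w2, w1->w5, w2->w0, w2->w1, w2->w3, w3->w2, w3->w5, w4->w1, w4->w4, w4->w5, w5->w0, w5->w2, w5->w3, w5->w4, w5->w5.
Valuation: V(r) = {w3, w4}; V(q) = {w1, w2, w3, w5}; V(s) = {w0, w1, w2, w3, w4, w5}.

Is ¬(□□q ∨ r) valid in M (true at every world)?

Let φ = ¬(□□q ∨ r). Evaluate φ at each world:
  w0 (successors {w0, w2, w3, w4}): φ is true.
  w1 (successors {w1, w2, w5}): φ is true.
  w2 (successors {w0, w1, w3}): φ is true.
  w3 (successors {w2, w5}): φ is false.
  w4 (successors {w1, w4, w5}): φ is false.
  w5 (successors {w0, w2, w3, w4, w5}): φ is true.
Detail at w3 (counterexample):
  At w3: □□q ∨ r is true, so ¬(□□q ∨ r) is false.
    At w3: □□q is false, r is true, so □□q ∨ r is true.
      At w3: □□q requires □q at every successor {w2, w5}.
        □q fails at w2, so □□q is false at w3.

No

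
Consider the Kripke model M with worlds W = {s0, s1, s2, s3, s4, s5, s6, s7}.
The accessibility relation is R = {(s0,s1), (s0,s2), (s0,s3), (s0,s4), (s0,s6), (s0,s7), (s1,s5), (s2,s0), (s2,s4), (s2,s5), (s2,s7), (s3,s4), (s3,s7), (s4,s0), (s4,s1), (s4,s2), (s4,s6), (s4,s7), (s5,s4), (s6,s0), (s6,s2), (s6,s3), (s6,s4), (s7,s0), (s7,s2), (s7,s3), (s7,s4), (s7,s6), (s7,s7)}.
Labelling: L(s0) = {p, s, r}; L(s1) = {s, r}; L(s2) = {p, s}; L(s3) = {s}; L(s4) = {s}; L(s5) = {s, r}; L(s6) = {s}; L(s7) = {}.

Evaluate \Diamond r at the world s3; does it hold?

Recall that \Diamond ψ holds at a world iff ψ holds at some accessible world.
At s3: \Diamond r requires r at some successor in {s4, s7}.
  At s4: r is false.
  At s7: r is false.
So \Diamond r is false at s3.

No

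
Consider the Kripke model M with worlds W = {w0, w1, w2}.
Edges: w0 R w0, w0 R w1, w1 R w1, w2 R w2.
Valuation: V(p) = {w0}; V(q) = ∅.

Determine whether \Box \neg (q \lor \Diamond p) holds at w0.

No

At w0: \Box \neg (q \lor \Diamond p) requires \neg (q \lor \Diamond p) at every successor {w0, w1}.
  \neg (q \lor \Diamond p) fails at w0, so \Box \neg (q \lor \Diamond p) is false at w0.
    At w0: q \lor \Diamond p is true, so \neg (q \lor \Diamond p) is false.
      At w0: q is false, \Diamond p is true, so q \lor \Diamond p is true.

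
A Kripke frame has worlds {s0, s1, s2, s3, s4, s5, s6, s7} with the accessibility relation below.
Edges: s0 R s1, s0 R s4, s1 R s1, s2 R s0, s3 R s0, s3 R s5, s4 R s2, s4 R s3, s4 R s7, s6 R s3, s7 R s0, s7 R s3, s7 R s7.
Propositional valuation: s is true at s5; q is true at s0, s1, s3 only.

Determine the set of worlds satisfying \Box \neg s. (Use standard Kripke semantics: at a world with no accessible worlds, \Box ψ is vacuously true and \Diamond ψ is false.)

Let φ = \Box \neg s. Evaluate φ at each world:
  s0 (successors {s1, s4}): φ is true.
  s1 (successors {s1}): φ is true.
  s2 (successors {s0}): φ is true.
  s3 (successors {s0, s5}): φ is false.
  s4 (successors {s2, s3, s7}): φ is true.
  s5 (successors ∅): φ is true.
  s6 (successors {s3}): φ is true.
  s7 (successors {s0, s3, s7}): φ is true.
For instance, at s6:
  At s6: \Box \neg s requires \neg s at every successor {s3}.
    At s3: \neg s is true.
  So \Box \neg s is true at s6.
Satisfying worlds: {s0, s1, s2, s4, s5, s6, s7}

s0, s1, s2, s4, s5, s6, s7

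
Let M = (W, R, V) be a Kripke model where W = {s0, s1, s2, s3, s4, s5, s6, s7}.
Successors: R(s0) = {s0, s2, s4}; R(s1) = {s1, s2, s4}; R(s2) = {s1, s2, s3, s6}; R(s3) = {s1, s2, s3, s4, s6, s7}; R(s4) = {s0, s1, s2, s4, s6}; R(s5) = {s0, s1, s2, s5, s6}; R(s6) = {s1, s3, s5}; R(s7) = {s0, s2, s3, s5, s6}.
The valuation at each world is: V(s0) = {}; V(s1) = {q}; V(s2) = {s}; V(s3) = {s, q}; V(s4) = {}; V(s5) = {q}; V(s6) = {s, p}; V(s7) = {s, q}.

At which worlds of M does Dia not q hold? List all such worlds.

Let φ = Dia not q. Evaluate φ at each world:
  s0 (successors {s0, s2, s4}): φ is true.
  s1 (successors {s1, s2, s4}): φ is true.
  s2 (successors {s1, s2, s3, s6}): φ is true.
  s3 (successors {s1, s2, s3, s4, s6, s7}): φ is true.
  s4 (successors {s0, s1, s2, s4, s6}): φ is true.
  s5 (successors {s0, s1, s2, s5, s6}): φ is true.
  s6 (successors {s1, s3, s5}): φ is false.
  s7 (successors {s0, s2, s3, s5, s6}): φ is true.
For instance, at s7:
  At s7: Dia not q requires not q at some successor in {s0, s2, s3, s5, s6}.
    not q holds at s0, so Dia not q is true at s7.
Satisfying worlds: {s0, s1, s2, s3, s4, s5, s7}

s0, s1, s2, s3, s4, s5, s7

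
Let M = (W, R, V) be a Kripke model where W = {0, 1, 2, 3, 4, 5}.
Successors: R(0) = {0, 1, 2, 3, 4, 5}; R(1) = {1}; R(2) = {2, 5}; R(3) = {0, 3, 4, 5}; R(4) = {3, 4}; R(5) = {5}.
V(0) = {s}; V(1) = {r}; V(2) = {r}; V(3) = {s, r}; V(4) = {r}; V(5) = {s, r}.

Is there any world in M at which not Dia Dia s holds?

Yes

Let φ = not Dia Dia s. Evaluate φ at each world:
  0 (successors {0, 1, 2, 3, 4, 5}): φ is false.
  1 (successors {1}): φ is true.
  2 (successors {2, 5}): φ is false.
  3 (successors {0, 3, 4, 5}): φ is false.
  4 (successors {3, 4}): φ is false.
  5 (successors {5}): φ is false.
Detail at 1 (witness):
  At 1: Dia Dia s is false, so not Dia Dia s is true.
    At 1: Dia Dia s requires Dia s at some successor in {1}.
      At 1: Dia s is false.
    So Dia Dia s is false at 1.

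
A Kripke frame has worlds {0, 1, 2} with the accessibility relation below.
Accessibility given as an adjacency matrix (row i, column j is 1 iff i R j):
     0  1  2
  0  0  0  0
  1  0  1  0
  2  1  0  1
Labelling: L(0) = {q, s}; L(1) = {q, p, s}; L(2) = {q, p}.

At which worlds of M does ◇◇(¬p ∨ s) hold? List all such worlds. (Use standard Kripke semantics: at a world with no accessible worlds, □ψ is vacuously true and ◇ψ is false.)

1, 2

Let φ = ◇◇(¬p ∨ s). Evaluate φ at each world:
  0 (successors ∅): φ is false.
  1 (successors {1}): φ is true.
  2 (successors {0, 2}): φ is true.
For instance, at 2:
  At 2: ◇◇(¬p ∨ s) requires ◇(¬p ∨ s) at some successor in {0, 2}.
    ◇(¬p ∨ s) holds at 2, so ◇◇(¬p ∨ s) is true at 2.
      At 2: ◇(¬p ∨ s) requires ¬p ∨ s at some successor in {0, 2}.
        ¬p ∨ s holds at 0, so ◇(¬p ∨ s) is true at 2.
Satisfying worlds: {1, 2}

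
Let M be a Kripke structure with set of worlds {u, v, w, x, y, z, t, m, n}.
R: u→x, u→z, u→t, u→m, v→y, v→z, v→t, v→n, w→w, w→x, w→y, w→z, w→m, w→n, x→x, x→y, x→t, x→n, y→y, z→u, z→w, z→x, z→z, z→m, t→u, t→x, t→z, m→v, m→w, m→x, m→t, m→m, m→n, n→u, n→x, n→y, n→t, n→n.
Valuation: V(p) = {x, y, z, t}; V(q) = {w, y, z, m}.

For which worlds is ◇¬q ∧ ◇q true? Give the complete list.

Recall that ◇ψ holds at a world iff ψ holds at some accessible world.
Let φ = ◇¬q ∧ ◇q. Evaluate φ at each world:
  u (successors {x, z, t, m}): φ is true.
  v (successors {y, z, t, n}): φ is true.
  w (successors {w, x, y, z, m, n}): φ is true.
  x (successors {x, y, t, n}): φ is true.
  y (successors {y}): φ is false.
  z (successors {u, w, x, z, m}): φ is true.
  t (successors {u, x, z}): φ is true.
  m (successors {v, w, x, t, m, n}): φ is true.
  n (successors {u, x, y, t, n}): φ is true.
For instance, at z:
  At z: ◇¬q is true, ◇q is true, so ◇¬q ∧ ◇q is true.
    At z: ◇¬q requires ¬q at some successor in {u, w, x, z, m}.
      ¬q holds at u, so ◇¬q is true at z.
    At z: ◇q requires q at some successor in {u, w, x, z, m}.
      q holds at w, so ◇q is true at z.
Satisfying worlds: {u, v, w, x, z, t, m, n}

u, v, w, x, z, t, m, n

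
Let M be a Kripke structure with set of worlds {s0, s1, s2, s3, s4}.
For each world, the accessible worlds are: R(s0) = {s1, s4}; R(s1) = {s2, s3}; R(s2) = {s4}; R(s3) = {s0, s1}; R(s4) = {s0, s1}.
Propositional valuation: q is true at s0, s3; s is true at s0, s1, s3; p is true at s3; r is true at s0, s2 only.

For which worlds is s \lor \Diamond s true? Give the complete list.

s0, s1, s3, s4

Let φ = s \lor \Diamond s. Evaluate φ at each world:
  s0 (successors {s1, s4}): φ is true.
  s1 (successors {s2, s3}): φ is true.
  s2 (successors {s4}): φ is false.
  s3 (successors {s0, s1}): φ is true.
  s4 (successors {s0, s1}): φ is true.
For instance, at s0:
  At s0: s is true, \Diamond s is true, so s \lor \Diamond s is true.
    At s0: \Diamond s requires s at some successor in {s1, s4}.
      s holds at s1, so \Diamond s is true at s0.
Satisfying worlds: {s0, s1, s3, s4}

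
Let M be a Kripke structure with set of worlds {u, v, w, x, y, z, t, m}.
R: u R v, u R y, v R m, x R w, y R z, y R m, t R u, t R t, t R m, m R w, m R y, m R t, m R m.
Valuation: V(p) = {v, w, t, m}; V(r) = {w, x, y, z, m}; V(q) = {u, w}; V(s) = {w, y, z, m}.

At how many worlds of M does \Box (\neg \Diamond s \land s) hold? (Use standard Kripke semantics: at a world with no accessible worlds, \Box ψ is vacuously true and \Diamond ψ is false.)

Let φ = \Box (\neg \Diamond s \land s). Evaluate φ at each world:
  u (successors {v, y}): φ is false.
  v (successors {m}): φ is false.
  w (successors ∅): φ is true.
  x (successors {w}): φ is true.
  y (successors {z, m}): φ is false.
  z (successors ∅): φ is true.
  t (successors {u, t, m}): φ is false.
  m (successors {w, y, t, m}): φ is false.
For instance, at x:
  At x: \Box (\neg \Diamond s \land s) requires \neg \Diamond s \land s at every successor {w}.
      At w: \neg \Diamond s is true, s is true, so \neg \Diamond s \land s is true.
  So \Box (\neg \Diamond s \land s) is true at x.
Satisfying worlds: {w, x, z}

3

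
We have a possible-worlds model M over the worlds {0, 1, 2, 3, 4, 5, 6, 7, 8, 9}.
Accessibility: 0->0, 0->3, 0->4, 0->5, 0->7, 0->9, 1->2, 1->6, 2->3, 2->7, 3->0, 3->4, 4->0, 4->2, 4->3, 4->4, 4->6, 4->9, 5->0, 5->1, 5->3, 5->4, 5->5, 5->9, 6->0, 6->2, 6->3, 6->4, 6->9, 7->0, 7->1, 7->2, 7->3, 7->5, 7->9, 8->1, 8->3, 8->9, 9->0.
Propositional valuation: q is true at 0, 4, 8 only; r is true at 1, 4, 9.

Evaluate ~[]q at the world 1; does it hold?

Yes

At 1: []q is false, so ~[]q is true.
  At 1: []q requires q at every successor {2, 6}.
    q fails at 2, so []q is false at 1.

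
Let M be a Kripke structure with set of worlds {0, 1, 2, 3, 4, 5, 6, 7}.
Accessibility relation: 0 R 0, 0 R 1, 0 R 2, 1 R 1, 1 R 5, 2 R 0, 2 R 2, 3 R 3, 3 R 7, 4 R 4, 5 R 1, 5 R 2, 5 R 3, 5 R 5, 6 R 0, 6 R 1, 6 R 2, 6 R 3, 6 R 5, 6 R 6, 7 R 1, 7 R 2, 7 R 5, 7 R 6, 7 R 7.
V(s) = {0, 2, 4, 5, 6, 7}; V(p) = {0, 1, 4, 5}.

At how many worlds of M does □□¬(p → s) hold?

Recall that □ψ holds at a world iff ψ holds at every accessible world, and ◇ψ holds iff ψ holds at some accessible world.
Let φ = □□¬(p → s). Evaluate φ at each world:
  0 (successors {0, 1, 2}): φ is false.
  1 (successors {1, 5}): φ is false.
  2 (successors {0, 2}): φ is false.
  3 (successors {3, 7}): φ is false.
  4 (successors {4}): φ is false.
  5 (successors {1, 2, 3, 5}): φ is false.
  6 (successors {0, 1, 2, 3, 5, 6}): φ is false.
  7 (successors {1, 2, 5, 6, 7}): φ is false.
For instance, at 3:
  At 3: □□¬(p → s) requires □¬(p → s) at every successor {3, 7}.
    □¬(p → s) fails at 3, so □□¬(p → s) is false at 3.
      At 3: □¬(p → s) requires ¬(p → s) at every successor {3, 7}.
        ¬(p → s) fails at 3, so □¬(p → s) is false at 3.
Satisfying worlds: none.

0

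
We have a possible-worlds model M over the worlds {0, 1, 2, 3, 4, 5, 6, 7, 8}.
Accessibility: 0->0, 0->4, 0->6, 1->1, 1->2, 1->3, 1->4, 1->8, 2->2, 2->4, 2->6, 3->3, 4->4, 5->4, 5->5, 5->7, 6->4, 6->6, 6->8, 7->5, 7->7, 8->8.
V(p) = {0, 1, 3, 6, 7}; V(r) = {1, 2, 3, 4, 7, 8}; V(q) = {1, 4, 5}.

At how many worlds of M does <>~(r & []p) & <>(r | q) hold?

Let φ = <>~(r & []p) & <>(r | q). Evaluate φ at each world:
  0 (successors {0, 4, 6}): φ is true.
  1 (successors {1, 2, 3, 4, 8}): φ is true.
  2 (successors {2, 4, 6}): φ is true.
  3 (successors {3}): φ is false.
  4 (successors {4}): φ is true.
  5 (successors {4, 5, 7}): φ is true.
  6 (successors {4, 6, 8}): φ is true.
  7 (successors {5, 7}): φ is true.
  8 (successors {8}): φ is true.
For instance, at 3:
  At 3: <>~(r & []p) is false, <>(r | q) is true, so <>~(r & []p) & <>(r | q) is false.
    At 3: <>~(r & []p) requires ~(r & []p) at some successor in {3}.
      At 3: ~(r & []p) is false.
    So <>~(r & []p) is false at 3.
    At 3: <>(r | q) requires r | q at some successor in {3}.
      r | q holds at 3, so <>(r | q) is true at 3.
Satisfying worlds: {0, 1, 2, 4, 5, 6, 7, 8}

8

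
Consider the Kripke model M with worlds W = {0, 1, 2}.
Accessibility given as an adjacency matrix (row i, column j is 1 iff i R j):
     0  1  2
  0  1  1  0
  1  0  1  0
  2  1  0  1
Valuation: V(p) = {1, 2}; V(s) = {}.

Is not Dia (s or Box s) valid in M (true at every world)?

Yes

Let φ = not Dia (s or Box s). Evaluate φ at each world:
  0 (successors {0, 1}): φ is true.
  1 (successors {1}): φ is true.
  2 (successors {0, 2}): φ is true.
For instance, at 1:
  At 1: Dia (s or Box s) is false, so not Dia (s or Box s) is true.
    At 1: Dia (s or Box s) requires s or Box s at some successor in {1}.
      At 1: s or Box s is false.
    So Dia (s or Box s) is false at 1.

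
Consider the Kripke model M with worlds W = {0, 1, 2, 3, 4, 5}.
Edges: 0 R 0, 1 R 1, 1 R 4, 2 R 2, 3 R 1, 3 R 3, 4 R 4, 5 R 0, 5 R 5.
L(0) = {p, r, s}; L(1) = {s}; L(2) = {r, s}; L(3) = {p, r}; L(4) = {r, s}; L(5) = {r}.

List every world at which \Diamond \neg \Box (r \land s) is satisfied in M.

1, 3, 5

Recall that \Box ψ holds at a world iff ψ holds at every accessible world, and \Diamond ψ holds iff ψ holds at some accessible world.
Let φ = \Diamond \neg \Box (r \land s). Evaluate φ at each world:
  0 (successors {0}): φ is false.
  1 (successors {1, 4}): φ is true.
  2 (successors {2}): φ is false.
  3 (successors {1, 3}): φ is true.
  4 (successors {4}): φ is false.
  5 (successors {0, 5}): φ is true.
For instance, at 1:
  At 1: \Diamond \neg \Box (r \land s) requires \neg \Box (r \land s) at some successor in {1, 4}.
    \neg \Box (r \land s) holds at 1, so \Diamond \neg \Box (r \land s) is true at 1.
      At 1: \Box (r \land s) is false, so \neg \Box (r \land s) is true.
Satisfying worlds: {1, 3, 5}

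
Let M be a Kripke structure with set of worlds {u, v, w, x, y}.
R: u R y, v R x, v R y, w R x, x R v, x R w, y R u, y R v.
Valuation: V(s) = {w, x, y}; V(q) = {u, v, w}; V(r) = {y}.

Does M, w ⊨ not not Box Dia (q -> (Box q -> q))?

At w: not Box Dia (q -> (Box q -> q)) is false, so not not Box Dia (q -> (Box q -> q)) is true.
  At w: Box Dia (q -> (Box q -> q)) is true, so not Box Dia (q -> (Box q -> q)) is false.
    At w: Box Dia (q -> (Box q -> q)) requires Dia (q -> (Box q -> q)) at every successor {x}.
      At x: Dia (q -> (Box q -> q)) is true.
    So Box Dia (q -> (Box q -> q)) is true at w.

Yes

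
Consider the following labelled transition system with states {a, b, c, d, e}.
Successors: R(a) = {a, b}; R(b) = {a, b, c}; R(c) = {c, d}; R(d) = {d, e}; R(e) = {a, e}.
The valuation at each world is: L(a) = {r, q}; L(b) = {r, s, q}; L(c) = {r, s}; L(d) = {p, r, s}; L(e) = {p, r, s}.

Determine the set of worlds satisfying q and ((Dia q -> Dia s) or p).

Let φ = q and ((Dia q -> Dia s) or p). Evaluate φ at each world:
  a (successors {a, b}): φ is true.
  b (successors {a, b, c}): φ is true.
  c (successors {c, d}): φ is false.
  d (successors {d, e}): φ is false.
  e (successors {a, e}): φ is false.
For instance, at a:
  At a: q is true, (Dia q -> Dia s) or p is true, so q and ((Dia q -> Dia s) or p) is true.
    At a: Dia q -> Dia s is true, p is false, so (Dia q -> Dia s) or p is true.
      At a: Dia q is true, Dia s is true, so Dia q -> Dia s is true.
Satisfying worlds: {a, b}

a, b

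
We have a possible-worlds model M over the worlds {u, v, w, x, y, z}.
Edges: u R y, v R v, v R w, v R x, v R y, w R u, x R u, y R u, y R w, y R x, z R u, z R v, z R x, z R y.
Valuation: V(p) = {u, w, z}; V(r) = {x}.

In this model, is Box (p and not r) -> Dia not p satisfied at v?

Yes

At v: Box (p and not r) is false, Dia not p is true, so Box (p and not r) -> Dia not p is true.
  At v: Box (p and not r) requires p and not r at every successor {v, w, x, y}.
    p and not r fails at v, so Box (p and not r) is false at v.
  At v: Dia not p requires not p at some successor in {v, w, x, y}.
    not p holds at v, so Dia not p is true at v.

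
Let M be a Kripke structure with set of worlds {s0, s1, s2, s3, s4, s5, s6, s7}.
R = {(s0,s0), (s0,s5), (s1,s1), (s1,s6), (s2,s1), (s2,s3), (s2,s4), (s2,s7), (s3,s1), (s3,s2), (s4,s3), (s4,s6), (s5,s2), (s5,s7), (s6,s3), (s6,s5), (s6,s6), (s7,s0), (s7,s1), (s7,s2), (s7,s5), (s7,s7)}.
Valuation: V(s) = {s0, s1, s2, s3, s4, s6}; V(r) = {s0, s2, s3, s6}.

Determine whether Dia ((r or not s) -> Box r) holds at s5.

At s5: Dia ((r or not s) -> Box r) requires (r or not s) -> Box r at some successor in {s2, s7}.
  At s2: (r or not s) -> Box r is false.
  At s7: (r or not s) -> Box r is false.
So Dia ((r or not s) -> Box r) is false at s5.

No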